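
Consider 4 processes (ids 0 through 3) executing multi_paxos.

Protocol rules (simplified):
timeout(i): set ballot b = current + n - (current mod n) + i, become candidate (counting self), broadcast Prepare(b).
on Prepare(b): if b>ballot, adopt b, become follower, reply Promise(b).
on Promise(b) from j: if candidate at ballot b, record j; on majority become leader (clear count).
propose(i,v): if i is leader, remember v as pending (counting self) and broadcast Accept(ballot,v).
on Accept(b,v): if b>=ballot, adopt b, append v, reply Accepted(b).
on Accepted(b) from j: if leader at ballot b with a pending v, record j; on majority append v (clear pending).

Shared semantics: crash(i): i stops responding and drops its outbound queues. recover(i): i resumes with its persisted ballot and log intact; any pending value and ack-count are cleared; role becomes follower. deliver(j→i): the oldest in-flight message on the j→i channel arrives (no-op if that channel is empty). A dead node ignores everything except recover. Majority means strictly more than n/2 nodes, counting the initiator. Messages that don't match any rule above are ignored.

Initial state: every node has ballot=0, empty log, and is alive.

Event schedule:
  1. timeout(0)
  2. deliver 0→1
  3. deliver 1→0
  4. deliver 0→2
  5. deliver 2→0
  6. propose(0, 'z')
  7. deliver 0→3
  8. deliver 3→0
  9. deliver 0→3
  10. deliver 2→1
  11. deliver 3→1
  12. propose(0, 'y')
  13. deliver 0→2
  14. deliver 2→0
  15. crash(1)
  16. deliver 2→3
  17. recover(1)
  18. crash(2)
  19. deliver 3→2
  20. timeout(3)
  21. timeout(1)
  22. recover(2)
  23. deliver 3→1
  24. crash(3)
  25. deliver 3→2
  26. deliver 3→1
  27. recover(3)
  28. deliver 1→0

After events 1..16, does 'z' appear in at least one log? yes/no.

[1] timeout(0) → N0(cand b4 [-])
[2] deliver 0→1 → N1(foll b4 [-])
[3] deliver 1→0 → ∅
[4] deliver 0→2 → N2(foll b4 [-])
[5] deliver 2→0 → N0(lead b4 [-])
[6] propose(0,'z') → ∅
[7] deliver 0→3 → N3(foll b4 [-])
[8] deliver 3→0 → ∅
[9] deliver 0→3 → N3(foll b4 [z])
[10] deliver 2→1 → ∅
[11] deliver 3→1 → ∅
[12] propose(0,'y') → ∅
[13] deliver 0→2 → N2(foll b4 [z])
[14] deliver 2→0 → ∅
[15] crash(1) → N1(✗foll b4 [-])
[16] deliver 2→3 → ∅

yes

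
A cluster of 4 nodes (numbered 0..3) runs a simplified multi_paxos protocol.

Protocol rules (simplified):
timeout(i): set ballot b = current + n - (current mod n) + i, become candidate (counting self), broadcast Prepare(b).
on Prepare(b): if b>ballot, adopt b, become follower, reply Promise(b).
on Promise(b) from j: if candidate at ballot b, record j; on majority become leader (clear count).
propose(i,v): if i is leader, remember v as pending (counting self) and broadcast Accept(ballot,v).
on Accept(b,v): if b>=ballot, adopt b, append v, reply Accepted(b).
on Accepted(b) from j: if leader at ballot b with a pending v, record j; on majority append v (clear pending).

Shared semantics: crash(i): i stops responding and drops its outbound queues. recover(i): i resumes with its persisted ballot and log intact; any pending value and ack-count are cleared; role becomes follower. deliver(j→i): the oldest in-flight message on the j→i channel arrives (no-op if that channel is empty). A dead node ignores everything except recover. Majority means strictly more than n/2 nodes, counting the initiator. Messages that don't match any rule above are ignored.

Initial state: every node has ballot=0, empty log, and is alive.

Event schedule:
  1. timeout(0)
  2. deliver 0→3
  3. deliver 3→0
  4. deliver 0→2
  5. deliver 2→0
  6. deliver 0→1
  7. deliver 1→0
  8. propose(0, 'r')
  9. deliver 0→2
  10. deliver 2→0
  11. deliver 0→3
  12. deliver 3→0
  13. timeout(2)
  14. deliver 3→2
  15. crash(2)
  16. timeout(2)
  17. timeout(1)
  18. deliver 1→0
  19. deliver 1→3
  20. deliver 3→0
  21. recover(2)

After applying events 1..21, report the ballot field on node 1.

e1 timeout(0): 0[cand,b=4,-]
e2 deliver 0→3: 3[foll,b=4,-]
e3 deliver 3→0: ·
e4 deliver 0→2: 2[foll,b=4,-]
e5 deliver 2→0: 0[lead,b=4,-]
e6 deliver 0→1: 1[foll,b=4,-]
e7 deliver 1→0: ·
e8 propose(0,'r'): ·
e9 deliver 0→2: 2[foll,b=4,r]
e10 deliver 2→0: ·
e11 deliver 0→3: 3[foll,b=4,r]
e12 deliver 3→0: 0[lead,b=4,r]
e13 timeout(2): 2[cand,b=10,r]
e14 deliver 3→2: ·
e15 crash(2): 2[✗cand,b=10,r]
e16 timeout(2): ·
e17 timeout(1): 1[cand,b=9,-]
e18 deliver 1→0: 0[foll,b=9,r]
e19 deliver 1→3: 3[foll,b=9,r]
e20 deliver 3→0: ·
e21 recover(2): 2[foll,b=10,r]

9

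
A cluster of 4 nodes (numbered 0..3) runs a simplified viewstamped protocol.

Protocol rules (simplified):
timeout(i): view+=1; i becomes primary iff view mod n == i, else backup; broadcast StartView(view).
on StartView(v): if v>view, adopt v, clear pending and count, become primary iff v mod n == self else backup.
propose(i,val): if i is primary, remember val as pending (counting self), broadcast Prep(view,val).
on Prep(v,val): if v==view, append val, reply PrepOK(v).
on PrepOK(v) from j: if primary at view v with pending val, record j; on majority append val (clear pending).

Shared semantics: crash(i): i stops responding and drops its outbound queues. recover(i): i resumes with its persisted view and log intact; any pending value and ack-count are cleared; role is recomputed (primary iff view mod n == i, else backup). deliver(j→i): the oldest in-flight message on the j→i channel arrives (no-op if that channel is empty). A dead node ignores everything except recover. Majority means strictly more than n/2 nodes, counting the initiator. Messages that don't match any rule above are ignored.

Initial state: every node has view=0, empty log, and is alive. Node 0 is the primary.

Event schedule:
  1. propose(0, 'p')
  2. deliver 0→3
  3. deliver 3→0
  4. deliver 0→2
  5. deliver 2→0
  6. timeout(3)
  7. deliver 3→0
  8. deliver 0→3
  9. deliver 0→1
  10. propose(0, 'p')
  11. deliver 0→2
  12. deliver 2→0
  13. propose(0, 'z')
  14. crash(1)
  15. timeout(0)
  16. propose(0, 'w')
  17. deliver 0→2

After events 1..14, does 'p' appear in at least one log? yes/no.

1. propose(0,'p'):  nop
2. deliver 0→3:  <3:back v0 p>
3. deliver 3→0:  nop
4. deliver 0→2:  <2:back v0 p>
5. deliver 2→0:  <0:prim v0 p>
6. timeout(3):  <3:back v1 p>
7. deliver 3→0:  <0:back v1 p>
8. deliver 0→3:  nop
9. deliver 0→1:  <1:back v0 p>
10. propose(0,'p'):  nop
11. deliver 0→2:  nop
12. deliver 2→0:  nop
13. propose(0,'z'):  nop
14. crash(1):  <1:✗back v0 p>

yes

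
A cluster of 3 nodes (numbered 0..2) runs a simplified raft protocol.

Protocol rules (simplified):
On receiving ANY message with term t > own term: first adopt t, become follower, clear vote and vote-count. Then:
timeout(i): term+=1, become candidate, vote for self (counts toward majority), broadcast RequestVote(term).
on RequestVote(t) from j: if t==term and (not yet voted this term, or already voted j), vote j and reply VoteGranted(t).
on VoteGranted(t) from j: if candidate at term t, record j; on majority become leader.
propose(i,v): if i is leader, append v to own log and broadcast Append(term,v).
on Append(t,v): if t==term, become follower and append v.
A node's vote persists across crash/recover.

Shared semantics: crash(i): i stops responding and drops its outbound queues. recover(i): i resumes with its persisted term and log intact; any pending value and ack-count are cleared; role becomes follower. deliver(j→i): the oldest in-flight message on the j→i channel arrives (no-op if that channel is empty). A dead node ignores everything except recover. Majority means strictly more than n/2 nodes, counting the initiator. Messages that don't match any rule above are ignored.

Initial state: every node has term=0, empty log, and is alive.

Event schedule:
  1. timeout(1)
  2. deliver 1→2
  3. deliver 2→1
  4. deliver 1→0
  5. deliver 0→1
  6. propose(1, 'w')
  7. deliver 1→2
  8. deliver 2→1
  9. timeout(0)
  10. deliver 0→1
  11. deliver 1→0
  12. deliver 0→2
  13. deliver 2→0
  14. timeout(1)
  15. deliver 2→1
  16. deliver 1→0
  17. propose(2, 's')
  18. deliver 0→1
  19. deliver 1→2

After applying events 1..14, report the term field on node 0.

after 1 — timeout(1): n1:cand/t1/[-]
after 2 — deliver 1→2: n2:foll/t1/[-]
after 3 — deliver 2→1: n1:lead/t1/[-]
after 4 — deliver 1→0: n0:foll/t1/[-]
after 5 — deliver 0→1: ·
after 6 — propose(1,'w'): n1:lead/t1/[w]
after 7 — deliver 1→2: n2:foll/t1/[w]
after 8 — deliver 2→1: ·
after 9 — timeout(0): n0:cand/t2/[-]
after 10 — deliver 0→1: n1:foll/t2/[w]
after 11 — deliver 1→0: ·
after 12 — deliver 0→2: n2:foll/t2/[w]
after 13 — deliver 2→0: n0:lead/t2/[-]
after 14 — timeout(1): n1:cand/t3/[w]

2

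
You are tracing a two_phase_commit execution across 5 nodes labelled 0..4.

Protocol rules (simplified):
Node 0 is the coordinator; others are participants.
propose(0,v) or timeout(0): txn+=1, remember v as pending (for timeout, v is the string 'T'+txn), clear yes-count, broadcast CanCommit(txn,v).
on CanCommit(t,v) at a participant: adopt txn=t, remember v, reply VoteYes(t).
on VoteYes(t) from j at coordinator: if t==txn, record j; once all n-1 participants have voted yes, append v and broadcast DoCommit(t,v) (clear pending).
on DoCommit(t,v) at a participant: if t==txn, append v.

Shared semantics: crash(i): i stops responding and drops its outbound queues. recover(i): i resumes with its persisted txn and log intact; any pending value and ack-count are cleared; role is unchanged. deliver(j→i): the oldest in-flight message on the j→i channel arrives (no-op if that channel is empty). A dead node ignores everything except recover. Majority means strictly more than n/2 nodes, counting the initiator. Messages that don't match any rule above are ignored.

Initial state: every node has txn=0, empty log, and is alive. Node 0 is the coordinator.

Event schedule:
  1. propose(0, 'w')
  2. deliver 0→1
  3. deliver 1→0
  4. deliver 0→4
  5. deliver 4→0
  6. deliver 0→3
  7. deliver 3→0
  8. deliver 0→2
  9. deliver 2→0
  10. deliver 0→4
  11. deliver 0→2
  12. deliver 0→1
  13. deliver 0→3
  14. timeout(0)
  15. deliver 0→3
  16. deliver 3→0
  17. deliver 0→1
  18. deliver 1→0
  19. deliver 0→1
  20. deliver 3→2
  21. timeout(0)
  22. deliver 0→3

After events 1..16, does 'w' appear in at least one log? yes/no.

yes

step 1 propose(0,'w'): 0={coor,t=1,log=-}
step 2 deliver 0→1: 1={part,t=1,log=-}
step 3 deliver 1→0: —
step 4 deliver 0→4: 4={part,t=1,log=-}
step 5 deliver 4→0: —
step 6 deliver 0→3: 3={part,t=1,log=-}
step 7 deliver 3→0: —
step 8 deliver 0→2: 2={part,t=1,log=-}
step 9 deliver 2→0: 0={coor,t=1,log=w}
step 10 deliver 0→4: 4={part,t=1,log=w}
step 11 deliver 0→2: 2={part,t=1,log=w}
step 12 deliver 0→1: 1={part,t=1,log=w}
step 13 deliver 0→3: 3={part,t=1,log=w}
step 14 timeout(0): 0={coor,t=2,log=w}
step 15 deliver 0→3: 3={part,t=2,log=w}
step 16 deliver 3→0: —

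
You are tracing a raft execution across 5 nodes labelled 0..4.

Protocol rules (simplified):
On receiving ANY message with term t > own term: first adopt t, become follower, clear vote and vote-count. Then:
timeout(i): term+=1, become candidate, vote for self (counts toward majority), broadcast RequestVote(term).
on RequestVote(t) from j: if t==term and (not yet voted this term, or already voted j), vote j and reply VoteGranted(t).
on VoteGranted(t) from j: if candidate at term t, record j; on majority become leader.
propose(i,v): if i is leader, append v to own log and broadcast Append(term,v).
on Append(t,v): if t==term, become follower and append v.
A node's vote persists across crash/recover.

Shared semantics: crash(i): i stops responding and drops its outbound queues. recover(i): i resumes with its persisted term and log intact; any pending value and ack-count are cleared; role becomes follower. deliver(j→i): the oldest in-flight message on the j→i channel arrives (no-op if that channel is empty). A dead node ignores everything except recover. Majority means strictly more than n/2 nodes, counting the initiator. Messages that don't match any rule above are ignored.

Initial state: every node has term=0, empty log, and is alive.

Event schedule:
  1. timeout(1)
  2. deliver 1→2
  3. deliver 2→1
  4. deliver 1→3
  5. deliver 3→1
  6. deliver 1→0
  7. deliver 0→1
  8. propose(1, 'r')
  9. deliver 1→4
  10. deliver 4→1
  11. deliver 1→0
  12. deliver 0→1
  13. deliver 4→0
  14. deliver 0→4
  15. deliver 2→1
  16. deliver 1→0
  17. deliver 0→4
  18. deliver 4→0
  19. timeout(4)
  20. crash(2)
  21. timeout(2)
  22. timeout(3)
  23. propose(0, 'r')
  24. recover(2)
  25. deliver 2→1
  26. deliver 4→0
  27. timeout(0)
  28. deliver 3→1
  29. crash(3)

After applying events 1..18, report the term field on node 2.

1. timeout(1):  <1:cand t1 ->
2. deliver 1→2:  <2:foll t1 ->
3. deliver 2→1:  nop
4. deliver 1→3:  <3:foll t1 ->
5. deliver 3→1:  <1:lead t1 ->
6. deliver 1→0:  <0:foll t1 ->
7. deliver 0→1:  nop
8. propose(1,'r'):  <1:lead t1 r>
9. deliver 1→4:  <4:foll t1 ->
10. deliver 4→1:  nop
11. deliver 1→0:  <0:foll t1 r>
12. deliver 0→1:  nop
13. deliver 4→0:  nop
14. deliver 0→4:  nop
15. deliver 2→1:  nop
16. deliver 1→0:  nop
17. deliver 0→4:  nop
18. deliver 4→0:  nop

1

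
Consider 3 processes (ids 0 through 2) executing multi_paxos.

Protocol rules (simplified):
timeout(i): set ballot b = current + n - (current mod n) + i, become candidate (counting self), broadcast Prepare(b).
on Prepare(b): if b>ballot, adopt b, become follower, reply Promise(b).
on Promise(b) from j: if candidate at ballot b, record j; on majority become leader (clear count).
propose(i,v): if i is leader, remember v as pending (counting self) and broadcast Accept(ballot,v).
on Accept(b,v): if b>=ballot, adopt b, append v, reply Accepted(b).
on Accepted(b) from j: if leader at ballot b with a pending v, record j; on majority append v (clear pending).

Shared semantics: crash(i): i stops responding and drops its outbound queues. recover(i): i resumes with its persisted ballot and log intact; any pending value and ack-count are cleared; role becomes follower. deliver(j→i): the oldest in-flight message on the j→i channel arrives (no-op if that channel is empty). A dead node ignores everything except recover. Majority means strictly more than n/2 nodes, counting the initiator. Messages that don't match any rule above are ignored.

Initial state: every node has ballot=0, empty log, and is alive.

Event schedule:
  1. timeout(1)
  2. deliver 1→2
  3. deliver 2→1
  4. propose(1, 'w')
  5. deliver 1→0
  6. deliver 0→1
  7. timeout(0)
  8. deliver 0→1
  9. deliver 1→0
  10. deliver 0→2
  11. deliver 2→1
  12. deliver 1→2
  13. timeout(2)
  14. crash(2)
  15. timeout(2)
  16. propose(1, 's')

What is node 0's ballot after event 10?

6

e1 timeout(1): 1[cand,b=4,-]
e2 deliver 1→2: 2[foll,b=4,-]
e3 deliver 2→1: 1[lead,b=4,-]
e4 propose(1,'w'): ·
e5 deliver 1→0: 0[foll,b=4,-]
e6 deliver 0→1: ·
e7 timeout(0): 0[cand,b=6,-]
e8 deliver 0→1: 1[foll,b=6,-]
e9 deliver 1→0: ·
e10 deliver 0→2: 2[foll,b=6,-]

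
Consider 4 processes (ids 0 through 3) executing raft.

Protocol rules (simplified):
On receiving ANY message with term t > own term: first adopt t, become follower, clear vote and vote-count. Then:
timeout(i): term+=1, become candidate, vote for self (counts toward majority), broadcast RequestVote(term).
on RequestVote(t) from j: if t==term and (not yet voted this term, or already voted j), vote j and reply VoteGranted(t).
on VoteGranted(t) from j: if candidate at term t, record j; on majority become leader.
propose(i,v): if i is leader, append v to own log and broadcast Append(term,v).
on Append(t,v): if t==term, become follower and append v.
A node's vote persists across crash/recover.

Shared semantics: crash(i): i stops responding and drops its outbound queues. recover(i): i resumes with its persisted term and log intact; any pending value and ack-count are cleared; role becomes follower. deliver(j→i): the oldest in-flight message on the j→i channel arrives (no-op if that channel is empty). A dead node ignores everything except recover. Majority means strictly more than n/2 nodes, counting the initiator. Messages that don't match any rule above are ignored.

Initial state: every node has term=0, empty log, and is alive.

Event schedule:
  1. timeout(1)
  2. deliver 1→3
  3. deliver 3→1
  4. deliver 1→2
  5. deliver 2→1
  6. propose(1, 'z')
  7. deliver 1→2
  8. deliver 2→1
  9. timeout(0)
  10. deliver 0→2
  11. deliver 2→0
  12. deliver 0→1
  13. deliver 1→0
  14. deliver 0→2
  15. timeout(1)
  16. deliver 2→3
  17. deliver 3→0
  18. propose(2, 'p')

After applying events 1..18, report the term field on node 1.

1. timeout(1):  <1:cand t1 ->
2. deliver 1→3:  <3:foll t1 ->
3. deliver 3→1:  nop
4. deliver 1→2:  <2:foll t1 ->
5. deliver 2→1:  <1:lead t1 ->
6. propose(1,'z'):  <1:lead t1 z>
7. deliver 1→2:  <2:foll t1 z>
8. deliver 2→1:  nop
9. timeout(0):  <0:cand t1 ->
10. deliver 0→2:  nop
11. deliver 2→0:  nop
12. deliver 0→1:  nop
13. deliver 1→0:  nop
14. deliver 0→2:  nop
15. timeout(1):  <1:cand t2 z>
16. deliver 2→3:  nop
17. deliver 3→0:  nop
18. propose(2,'p'):  nop

2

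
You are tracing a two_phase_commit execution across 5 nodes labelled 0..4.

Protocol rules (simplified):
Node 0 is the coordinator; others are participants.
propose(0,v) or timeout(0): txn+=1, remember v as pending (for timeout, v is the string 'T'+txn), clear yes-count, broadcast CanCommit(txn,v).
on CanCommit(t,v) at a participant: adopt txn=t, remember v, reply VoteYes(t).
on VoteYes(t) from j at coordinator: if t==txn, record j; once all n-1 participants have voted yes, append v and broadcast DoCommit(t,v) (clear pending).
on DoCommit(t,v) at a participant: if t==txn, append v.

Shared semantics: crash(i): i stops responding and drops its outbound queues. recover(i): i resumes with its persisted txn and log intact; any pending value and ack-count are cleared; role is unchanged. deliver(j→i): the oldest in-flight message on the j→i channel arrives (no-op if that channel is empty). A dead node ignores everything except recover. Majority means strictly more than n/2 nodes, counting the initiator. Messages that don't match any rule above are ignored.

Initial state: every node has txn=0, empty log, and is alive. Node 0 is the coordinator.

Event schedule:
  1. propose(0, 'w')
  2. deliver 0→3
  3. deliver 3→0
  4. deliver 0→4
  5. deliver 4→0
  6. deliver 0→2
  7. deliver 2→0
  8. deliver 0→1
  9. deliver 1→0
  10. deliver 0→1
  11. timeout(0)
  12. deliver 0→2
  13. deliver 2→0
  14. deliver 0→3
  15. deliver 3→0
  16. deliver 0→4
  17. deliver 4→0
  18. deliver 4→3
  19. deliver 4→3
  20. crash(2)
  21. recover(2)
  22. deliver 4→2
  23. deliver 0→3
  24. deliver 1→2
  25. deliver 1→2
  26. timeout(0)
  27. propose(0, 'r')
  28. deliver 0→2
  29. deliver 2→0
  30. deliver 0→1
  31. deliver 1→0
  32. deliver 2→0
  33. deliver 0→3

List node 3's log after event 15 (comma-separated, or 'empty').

step 1 propose(0,'w'): 0={coor,t=1,log=-}
step 2 deliver 0→3: 3={part,t=1,log=-}
step 3 deliver 3→0: —
step 4 deliver 0→4: 4={part,t=1,log=-}
step 5 deliver 4→0: —
step 6 deliver 0→2: 2={part,t=1,log=-}
step 7 deliver 2→0: —
step 8 deliver 0→1: 1={part,t=1,log=-}
step 9 deliver 1→0: 0={coor,t=1,log=w}
step 10 deliver 0→1: 1={part,t=1,log=w}
step 11 timeout(0): 0={coor,t=2,log=w}
step 12 deliver 0→2: 2={part,t=1,log=w}
step 13 deliver 2→0: —
step 14 deliver 0→3: 3={part,t=1,log=w}
step 15 deliver 3→0: —

w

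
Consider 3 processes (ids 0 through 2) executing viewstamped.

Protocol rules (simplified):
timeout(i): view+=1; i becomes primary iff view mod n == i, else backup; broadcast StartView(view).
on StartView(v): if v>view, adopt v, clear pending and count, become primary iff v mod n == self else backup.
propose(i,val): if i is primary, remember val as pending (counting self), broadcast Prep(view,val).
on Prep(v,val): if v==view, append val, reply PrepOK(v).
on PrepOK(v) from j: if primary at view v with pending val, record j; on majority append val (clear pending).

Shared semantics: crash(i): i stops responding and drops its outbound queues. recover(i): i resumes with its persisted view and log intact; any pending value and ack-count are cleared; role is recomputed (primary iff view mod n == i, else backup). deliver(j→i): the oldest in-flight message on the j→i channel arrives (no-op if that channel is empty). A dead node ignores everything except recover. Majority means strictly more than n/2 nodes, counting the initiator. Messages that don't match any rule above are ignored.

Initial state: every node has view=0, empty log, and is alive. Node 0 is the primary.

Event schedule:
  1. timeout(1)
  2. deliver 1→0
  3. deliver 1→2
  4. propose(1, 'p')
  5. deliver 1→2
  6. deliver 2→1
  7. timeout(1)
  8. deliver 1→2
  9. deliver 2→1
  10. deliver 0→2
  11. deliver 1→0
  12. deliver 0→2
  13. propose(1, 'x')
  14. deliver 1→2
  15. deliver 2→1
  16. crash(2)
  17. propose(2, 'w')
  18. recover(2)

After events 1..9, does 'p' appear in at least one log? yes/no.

[1] timeout(1) → N1(prim v1 [-])
[2] deliver 1→0 → N0(back v1 [-])
[3] deliver 1→2 → N2(back v1 [-])
[4] propose(1,'p') → ∅
[5] deliver 1→2 → N2(back v1 [p])
[6] deliver 2→1 → N1(prim v1 [p])
[7] timeout(1) → N1(back v2 [p])
[8] deliver 1→2 → N2(prim v2 [p])
[9] deliver 2→1 → ∅

yes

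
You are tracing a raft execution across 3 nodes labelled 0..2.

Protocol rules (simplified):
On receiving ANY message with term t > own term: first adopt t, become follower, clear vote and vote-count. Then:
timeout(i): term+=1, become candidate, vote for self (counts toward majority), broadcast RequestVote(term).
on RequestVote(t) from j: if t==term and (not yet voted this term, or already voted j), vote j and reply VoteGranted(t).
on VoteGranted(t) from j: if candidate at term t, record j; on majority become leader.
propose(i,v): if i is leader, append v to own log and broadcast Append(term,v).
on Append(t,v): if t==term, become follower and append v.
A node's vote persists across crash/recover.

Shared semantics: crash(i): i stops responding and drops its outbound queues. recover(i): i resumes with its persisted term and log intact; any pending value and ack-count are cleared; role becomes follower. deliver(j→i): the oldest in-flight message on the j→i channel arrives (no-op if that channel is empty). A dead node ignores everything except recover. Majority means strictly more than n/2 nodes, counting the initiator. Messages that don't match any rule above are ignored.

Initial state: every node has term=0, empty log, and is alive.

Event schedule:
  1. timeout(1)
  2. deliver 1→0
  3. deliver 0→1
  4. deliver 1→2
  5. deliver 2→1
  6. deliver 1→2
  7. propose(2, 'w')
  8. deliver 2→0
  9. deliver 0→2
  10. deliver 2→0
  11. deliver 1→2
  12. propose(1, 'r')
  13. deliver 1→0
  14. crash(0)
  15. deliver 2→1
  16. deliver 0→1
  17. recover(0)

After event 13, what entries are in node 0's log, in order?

r

after 1 — timeout(1): n1:cand/t1/[-]
after 2 — deliver 1→0: n0:foll/t1/[-]
after 3 — deliver 0→1: n1:lead/t1/[-]
after 4 — deliver 1→2: n2:foll/t1/[-]
after 5 — deliver 2→1: ·
after 6 — deliver 1→2: ·
after 7 — propose(2,'w'): ·
after 8 — deliver 2→0: ·
after 9 — deliver 0→2: ·
after 10 — deliver 2→0: ·
after 11 — deliver 1→2: ·
after 12 — propose(1,'r'): n1:lead/t1/[r]
after 13 — deliver 1→0: n0:foll/t1/[r]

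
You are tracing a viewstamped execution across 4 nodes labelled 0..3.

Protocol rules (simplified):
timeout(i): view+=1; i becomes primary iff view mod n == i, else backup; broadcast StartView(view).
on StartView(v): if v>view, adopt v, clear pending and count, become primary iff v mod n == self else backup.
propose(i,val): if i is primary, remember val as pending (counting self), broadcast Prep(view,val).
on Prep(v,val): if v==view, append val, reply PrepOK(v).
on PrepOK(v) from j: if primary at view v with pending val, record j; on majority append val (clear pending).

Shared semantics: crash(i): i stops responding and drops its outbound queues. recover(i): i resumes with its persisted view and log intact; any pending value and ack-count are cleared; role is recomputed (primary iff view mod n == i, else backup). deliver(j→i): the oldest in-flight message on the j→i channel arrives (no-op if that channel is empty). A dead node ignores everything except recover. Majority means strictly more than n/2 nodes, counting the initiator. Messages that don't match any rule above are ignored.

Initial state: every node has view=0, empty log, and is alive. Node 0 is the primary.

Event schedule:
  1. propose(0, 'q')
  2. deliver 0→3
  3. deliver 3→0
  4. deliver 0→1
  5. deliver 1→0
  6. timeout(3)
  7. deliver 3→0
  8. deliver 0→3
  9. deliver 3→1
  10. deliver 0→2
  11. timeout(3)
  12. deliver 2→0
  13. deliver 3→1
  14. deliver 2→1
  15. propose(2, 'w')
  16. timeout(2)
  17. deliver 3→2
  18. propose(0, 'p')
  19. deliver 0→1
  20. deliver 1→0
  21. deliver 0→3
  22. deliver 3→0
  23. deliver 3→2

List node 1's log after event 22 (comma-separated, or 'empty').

q

1. propose(0,'q'):  nop
2. deliver 0→3:  <3:back v0 q>
3. deliver 3→0:  nop
4. deliver 0→1:  <1:back v0 q>
5. deliver 1→0:  <0:prim v0 q>
6. timeout(3):  <3:back v1 q>
7. deliver 3→0:  <0:back v1 q>
8. deliver 0→3:  nop
9. deliver 3→1:  <1:prim v1 q>
10. deliver 0→2:  <2:back v0 q>
11. timeout(3):  <3:back v2 q>
12. deliver 2→0:  nop
13. deliver 3→1:  <1:back v2 q>
14. deliver 2→1:  nop
15. propose(2,'w'):  nop
16. timeout(2):  <2:back v1 q>
17. deliver 3→2:  nop
18. propose(0,'p'):  nop
19. deliver 0→1:  nop
20. deliver 1→0:  nop
21. deliver 0→3:  nop
22. deliver 3→0:  <0:back v2 q>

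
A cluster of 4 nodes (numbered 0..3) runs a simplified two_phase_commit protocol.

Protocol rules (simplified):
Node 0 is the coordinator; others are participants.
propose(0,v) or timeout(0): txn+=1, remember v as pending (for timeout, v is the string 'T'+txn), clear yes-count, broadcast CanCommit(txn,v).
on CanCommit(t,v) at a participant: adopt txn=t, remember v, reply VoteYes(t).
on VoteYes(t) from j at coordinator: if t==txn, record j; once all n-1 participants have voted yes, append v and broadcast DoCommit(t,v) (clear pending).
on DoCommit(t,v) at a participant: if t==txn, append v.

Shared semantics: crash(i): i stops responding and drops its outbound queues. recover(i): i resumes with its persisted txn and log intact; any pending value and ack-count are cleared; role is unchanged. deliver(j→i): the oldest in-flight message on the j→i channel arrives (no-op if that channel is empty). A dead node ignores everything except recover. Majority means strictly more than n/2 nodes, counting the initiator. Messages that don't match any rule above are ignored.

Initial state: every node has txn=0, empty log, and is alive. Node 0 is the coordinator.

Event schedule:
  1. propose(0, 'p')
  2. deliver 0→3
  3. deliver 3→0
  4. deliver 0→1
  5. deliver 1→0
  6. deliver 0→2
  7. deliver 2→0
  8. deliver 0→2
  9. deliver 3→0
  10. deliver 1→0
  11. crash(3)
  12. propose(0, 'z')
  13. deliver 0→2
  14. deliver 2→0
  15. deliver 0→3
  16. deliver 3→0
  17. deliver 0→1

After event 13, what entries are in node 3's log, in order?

after 1 — propose(0,'p'): n0:coor/t1/[-]
after 2 — deliver 0→3: n3:part/t1/[-]
after 3 — deliver 3→0: ·
after 4 — deliver 0→1: n1:part/t1/[-]
after 5 — deliver 1→0: ·
after 6 — deliver 0→2: n2:part/t1/[-]
after 7 — deliver 2→0: n0:coor/t1/[p]
after 8 — deliver 0→2: n2:part/t1/[p]
after 9 — deliver 3→0: ·
after 10 — deliver 1→0: ·
after 11 — crash(3): n3:✗part/t1/[-]
after 12 — propose(0,'z'): n0:coor/t2/[p]
after 13 — deliver 0→2: n2:part/t2/[p]

empty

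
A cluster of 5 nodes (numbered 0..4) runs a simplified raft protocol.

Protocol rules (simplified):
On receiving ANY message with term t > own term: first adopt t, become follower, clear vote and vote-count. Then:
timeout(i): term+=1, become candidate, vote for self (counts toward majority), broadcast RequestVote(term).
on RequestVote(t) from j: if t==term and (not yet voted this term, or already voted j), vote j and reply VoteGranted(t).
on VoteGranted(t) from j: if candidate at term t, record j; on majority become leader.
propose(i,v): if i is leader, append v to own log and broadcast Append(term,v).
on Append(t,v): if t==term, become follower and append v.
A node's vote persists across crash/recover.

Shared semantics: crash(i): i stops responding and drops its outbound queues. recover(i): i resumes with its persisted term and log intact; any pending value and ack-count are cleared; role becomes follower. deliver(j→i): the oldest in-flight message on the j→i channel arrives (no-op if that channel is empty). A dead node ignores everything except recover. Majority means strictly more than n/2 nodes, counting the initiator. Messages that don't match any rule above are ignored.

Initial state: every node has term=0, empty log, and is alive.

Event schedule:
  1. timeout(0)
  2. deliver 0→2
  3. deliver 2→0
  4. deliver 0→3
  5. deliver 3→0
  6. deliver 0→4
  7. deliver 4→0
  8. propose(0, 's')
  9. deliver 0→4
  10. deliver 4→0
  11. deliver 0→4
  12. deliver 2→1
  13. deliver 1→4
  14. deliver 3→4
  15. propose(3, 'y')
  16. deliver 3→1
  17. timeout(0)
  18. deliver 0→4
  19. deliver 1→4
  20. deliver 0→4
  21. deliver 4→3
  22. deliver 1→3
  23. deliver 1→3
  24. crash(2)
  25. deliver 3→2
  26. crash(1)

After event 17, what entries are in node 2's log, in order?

[1] timeout(0) → N0(cand t1 [-])
[2] deliver 0→2 → N2(foll t1 [-])
[3] deliver 2→0 → ∅
[4] deliver 0→3 → N3(foll t1 [-])
[5] deliver 3→0 → N0(lead t1 [-])
[6] deliver 0→4 → N4(foll t1 [-])
[7] deliver 4→0 → ∅
[8] propose(0,'s') → N0(lead t1 [s])
[9] deliver 0→4 → N4(foll t1 [s])
[10] deliver 4→0 → ∅
[11] deliver 0→4 → ∅
[12] deliver 2→1 → ∅
[13] deliver 1→4 → ∅
[14] deliver 3→4 → ∅
[15] propose(3,'y') → ∅
[16] deliver 3→1 → ∅
[17] timeout(0) → N0(cand t2 [s])

empty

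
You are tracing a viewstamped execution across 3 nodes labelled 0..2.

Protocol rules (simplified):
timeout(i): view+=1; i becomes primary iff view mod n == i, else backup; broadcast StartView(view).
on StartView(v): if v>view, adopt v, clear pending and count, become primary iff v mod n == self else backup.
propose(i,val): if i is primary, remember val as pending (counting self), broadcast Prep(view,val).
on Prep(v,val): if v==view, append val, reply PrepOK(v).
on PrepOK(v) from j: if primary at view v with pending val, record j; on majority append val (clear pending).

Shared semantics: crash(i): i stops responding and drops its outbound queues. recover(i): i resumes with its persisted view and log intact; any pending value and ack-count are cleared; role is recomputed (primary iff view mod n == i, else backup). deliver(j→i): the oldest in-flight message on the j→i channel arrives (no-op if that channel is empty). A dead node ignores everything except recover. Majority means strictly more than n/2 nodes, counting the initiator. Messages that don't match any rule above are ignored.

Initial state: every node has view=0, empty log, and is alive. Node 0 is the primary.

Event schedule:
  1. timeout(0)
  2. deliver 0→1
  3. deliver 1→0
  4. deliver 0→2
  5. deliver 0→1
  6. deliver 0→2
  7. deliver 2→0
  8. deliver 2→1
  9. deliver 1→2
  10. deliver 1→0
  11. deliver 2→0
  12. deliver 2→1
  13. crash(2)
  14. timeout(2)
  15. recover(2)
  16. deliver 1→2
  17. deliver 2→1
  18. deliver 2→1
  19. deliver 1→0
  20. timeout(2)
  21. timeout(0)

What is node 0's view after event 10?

1

1. timeout(0):  <0:back v1 ->
2. deliver 0→1:  <1:prim v1 ->
3. deliver 1→0:  nop
4. deliver 0→2:  <2:back v1 ->
5. deliver 0→1:  nop
6. deliver 0→2:  nop
7. deliver 2→0:  nop
8. deliver 2→1:  nop
9. deliver 1→2:  nop
10. deliver 1→0:  nop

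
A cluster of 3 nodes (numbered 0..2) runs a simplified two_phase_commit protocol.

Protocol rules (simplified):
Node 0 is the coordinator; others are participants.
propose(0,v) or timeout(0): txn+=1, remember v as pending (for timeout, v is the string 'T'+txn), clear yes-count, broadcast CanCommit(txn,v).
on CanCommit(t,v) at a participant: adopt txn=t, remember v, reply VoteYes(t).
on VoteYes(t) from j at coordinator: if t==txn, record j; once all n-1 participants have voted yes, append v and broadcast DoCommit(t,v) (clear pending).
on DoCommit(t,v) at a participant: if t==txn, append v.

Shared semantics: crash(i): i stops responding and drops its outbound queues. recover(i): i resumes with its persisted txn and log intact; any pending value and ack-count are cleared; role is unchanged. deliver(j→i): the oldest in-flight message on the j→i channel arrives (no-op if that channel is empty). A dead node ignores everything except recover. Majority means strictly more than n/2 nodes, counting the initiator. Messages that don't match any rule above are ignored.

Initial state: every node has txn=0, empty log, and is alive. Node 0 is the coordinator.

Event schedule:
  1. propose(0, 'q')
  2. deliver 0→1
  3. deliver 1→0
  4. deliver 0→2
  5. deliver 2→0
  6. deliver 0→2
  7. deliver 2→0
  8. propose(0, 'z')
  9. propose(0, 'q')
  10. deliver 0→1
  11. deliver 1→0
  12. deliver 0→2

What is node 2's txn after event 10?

1

step 1 propose(0,'q'): 0={coor,t=1,log=-}
step 2 deliver 0→1: 1={part,t=1,log=-}
step 3 deliver 1→0: —
step 4 deliver 0→2: 2={part,t=1,log=-}
step 5 deliver 2→0: 0={coor,t=1,log=q}
step 6 deliver 0→2: 2={part,t=1,log=q}
step 7 deliver 2→0: —
step 8 propose(0,'z'): 0={coor,t=2,log=q}
step 9 propose(0,'q'): 0={coor,t=3,log=q}
step 10 deliver 0→1: 1={part,t=1,log=q}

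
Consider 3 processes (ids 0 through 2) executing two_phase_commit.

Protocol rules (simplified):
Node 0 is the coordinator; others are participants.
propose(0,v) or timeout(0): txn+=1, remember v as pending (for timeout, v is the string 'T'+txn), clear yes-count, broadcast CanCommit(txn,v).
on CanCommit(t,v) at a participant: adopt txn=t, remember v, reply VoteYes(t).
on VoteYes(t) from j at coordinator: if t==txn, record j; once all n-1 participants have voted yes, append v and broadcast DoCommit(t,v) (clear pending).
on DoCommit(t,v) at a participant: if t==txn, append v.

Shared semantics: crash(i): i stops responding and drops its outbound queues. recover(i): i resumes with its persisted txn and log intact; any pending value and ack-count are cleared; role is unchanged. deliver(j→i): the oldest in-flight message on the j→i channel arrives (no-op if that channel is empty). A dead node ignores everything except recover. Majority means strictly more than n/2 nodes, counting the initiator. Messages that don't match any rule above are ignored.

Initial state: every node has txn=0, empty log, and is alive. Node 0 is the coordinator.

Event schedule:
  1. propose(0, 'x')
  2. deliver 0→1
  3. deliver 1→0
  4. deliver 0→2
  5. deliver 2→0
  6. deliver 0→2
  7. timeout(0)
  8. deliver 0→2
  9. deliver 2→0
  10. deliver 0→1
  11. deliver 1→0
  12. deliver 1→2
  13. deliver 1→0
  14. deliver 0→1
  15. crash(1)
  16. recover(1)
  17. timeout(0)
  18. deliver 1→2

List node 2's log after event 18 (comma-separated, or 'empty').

x

1. propose(0,'x'):  <0:coor t1 ->
2. deliver 0→1:  <1:part t1 ->
3. deliver 1→0:  nop
4. deliver 0→2:  <2:part t1 ->
5. deliver 2→0:  <0:coor t1 x>
6. deliver 0→2:  <2:part t1 x>
7. timeout(0):  <0:coor t2 x>
8. deliver 0→2:  <2:part t2 x>
9. deliver 2→0:  nop
10. deliver 0→1:  <1:part t1 x>
11. deliver 1→0:  nop
12. deliver 1→2:  nop
13. deliver 1→0:  nop
14. deliver 0→1:  <1:part t2 x>
15. crash(1):  <1:✗part t2 x>
16. recover(1):  <1:part t2 x>
17. timeout(0):  <0:coor t3 x>
18. deliver 1→2:  nop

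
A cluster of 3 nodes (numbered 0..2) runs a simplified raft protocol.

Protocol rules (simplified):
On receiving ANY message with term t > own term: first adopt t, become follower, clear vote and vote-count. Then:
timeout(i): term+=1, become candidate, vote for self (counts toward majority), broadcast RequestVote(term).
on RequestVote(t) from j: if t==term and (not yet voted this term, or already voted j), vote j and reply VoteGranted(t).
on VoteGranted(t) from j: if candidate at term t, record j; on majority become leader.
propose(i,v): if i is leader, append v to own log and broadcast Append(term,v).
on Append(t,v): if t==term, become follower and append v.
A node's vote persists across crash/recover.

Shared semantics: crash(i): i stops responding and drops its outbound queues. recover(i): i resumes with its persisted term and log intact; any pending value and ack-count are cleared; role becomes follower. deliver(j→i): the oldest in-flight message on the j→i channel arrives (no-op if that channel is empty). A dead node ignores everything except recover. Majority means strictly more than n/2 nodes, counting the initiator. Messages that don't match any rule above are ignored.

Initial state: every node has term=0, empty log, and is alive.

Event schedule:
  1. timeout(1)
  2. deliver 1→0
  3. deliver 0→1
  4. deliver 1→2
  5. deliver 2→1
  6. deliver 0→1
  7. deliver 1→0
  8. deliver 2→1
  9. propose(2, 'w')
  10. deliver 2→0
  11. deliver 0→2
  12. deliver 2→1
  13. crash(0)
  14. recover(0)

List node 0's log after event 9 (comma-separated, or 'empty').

[1] timeout(1) → N1(cand t1 [-])
[2] deliver 1→0 → N0(foll t1 [-])
[3] deliver 0→1 → N1(lead t1 [-])
[4] deliver 1→2 → N2(foll t1 [-])
[5] deliver 2→1 → ∅
[6] deliver 0→1 → ∅
[7] deliver 1→0 → ∅
[8] deliver 2→1 → ∅
[9] propose(2,'w') → ∅

empty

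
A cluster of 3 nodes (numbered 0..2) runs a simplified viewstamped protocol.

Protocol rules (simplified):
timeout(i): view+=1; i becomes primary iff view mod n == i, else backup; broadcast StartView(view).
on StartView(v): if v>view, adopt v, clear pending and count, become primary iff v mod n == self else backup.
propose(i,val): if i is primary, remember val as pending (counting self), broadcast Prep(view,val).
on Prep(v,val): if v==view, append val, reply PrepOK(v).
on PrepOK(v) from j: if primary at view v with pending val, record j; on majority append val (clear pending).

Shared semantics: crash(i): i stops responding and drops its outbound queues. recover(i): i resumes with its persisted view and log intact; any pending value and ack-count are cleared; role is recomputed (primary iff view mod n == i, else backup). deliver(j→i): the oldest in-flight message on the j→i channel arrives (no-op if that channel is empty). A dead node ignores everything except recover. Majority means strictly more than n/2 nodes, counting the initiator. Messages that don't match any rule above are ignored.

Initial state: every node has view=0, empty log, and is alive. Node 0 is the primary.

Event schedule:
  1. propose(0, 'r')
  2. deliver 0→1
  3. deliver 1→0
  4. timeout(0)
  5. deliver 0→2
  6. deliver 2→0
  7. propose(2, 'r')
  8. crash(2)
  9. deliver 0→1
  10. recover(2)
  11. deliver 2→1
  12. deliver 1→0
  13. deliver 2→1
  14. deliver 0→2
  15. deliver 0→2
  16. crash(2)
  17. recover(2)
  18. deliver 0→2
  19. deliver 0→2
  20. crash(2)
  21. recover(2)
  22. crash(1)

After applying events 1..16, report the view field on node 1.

step 1 propose(0,'r'): —
step 2 deliver 0→1: 1={back,v=0,log=r}
step 3 deliver 1→0: 0={prim,v=0,log=r}
step 4 timeout(0): 0={back,v=1,log=r}
step 5 deliver 0→2: 2={back,v=0,log=r}
step 6 deliver 2→0: —
step 7 propose(2,'r'): —
step 8 crash(2): 2={✗back,v=0,log=r}
step 9 deliver 0→1: 1={prim,v=1,log=r}
step 10 recover(2): 2={back,v=0,log=r}
step 11 deliver 2→1: —
step 12 deliver 1→0: —
step 13 deliver 2→1: —
step 14 deliver 0→2: 2={back,v=1,log=r}
step 15 deliver 0→2: —
step 16 crash(2): 2={✗back,v=1,log=r}

1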